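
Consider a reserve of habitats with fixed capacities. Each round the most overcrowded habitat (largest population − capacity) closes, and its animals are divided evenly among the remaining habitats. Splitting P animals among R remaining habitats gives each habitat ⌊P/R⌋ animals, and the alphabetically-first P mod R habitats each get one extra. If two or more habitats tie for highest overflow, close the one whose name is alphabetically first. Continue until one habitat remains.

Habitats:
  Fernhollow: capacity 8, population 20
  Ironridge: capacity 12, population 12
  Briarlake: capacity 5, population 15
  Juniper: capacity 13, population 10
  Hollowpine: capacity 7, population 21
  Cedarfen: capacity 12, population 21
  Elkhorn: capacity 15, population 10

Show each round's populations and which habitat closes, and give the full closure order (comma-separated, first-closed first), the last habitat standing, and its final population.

Closure order: Hollowpine, Fernhollow, Briarlake, Cedarfen, Ironridge, Elkhorn
Last habitat: Juniper with 109 animals

Round 1: Briarlake=15 Cedarfen=21 Elkhorn=10 Fernhollow=20 Hollowpine=21 Ironridge=12 Juniper=10 → close Hollowpine (overflow 14)
  21÷6 = 3 each, +1 to first 3
Round 2: Briarlake=19 Cedarfen=25 Elkhorn=14 Fernhollow=23 Ironridge=15 Juniper=13 → close Fernhollow (overflow 15)
  23÷5 = 4 each, +1 to first 3
Round 3: Briarlake=24 Cedarfen=30 Elkhorn=19 Ironridge=19 Juniper=17 → close Briarlake (overflow 19)
  24÷4 = 6 each, +1 to first 0
Round 4: Cedarfen=36 Elkhorn=25 Ironridge=25 Juniper=23 → close Cedarfen (overflow 24)
  36÷3 = 12 each, +1 to first 0
Round 5: Elkhorn=37 Ironridge=37 Juniper=35 → close Ironridge (overflow 25)
  37÷2 = 18 each, +1 to first 1
Round 6: Elkhorn=56 Juniper=53 → close Elkhorn (overflow 41)
  56÷1 = 56 each, +1 to first 0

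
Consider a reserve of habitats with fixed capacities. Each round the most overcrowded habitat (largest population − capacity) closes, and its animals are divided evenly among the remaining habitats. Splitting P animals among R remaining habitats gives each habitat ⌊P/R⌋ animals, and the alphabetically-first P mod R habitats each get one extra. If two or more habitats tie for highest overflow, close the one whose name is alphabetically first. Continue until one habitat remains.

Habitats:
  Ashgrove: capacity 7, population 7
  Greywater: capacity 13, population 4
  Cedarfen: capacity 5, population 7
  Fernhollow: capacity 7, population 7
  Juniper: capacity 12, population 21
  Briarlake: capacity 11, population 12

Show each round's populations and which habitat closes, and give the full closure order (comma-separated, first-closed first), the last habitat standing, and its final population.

Closure order: Juniper, Cedarfen, Ashgrove, Briarlake, Fernhollow
Last habitat: Greywater with 58 animals

Round 1: Ashgrove=7 Briarlake=12 Cedarfen=7 Fernhollow=7 Greywater=4 Juniper=21 → close Juniper (overflow 9)
  21÷5 = 4 each, +1 to first 1
Round 2: Ashgrove=12 Briarlake=16 Cedarfen=11 Fernhollow=11 Greywater=8 → close Cedarfen (overflow 6)
  11÷4 = 2 each, +1 to first 3
Round 3: Ashgrove=15 Briarlake=19 Fernhollow=14 Greywater=10 → close Ashgrove (overflow 8)
  15÷3 = 5 each, +1 to first 0
Round 4: Briarlake=24 Fernhollow=19 Greywater=15 → close Briarlake (overflow 13)
  24÷2 = 12 each, +1 to first 0
Round 5: Fernhollow=31 Greywater=27 → close Fernhollow (overflow 24)
  31÷1 = 31 each, +1 to first 0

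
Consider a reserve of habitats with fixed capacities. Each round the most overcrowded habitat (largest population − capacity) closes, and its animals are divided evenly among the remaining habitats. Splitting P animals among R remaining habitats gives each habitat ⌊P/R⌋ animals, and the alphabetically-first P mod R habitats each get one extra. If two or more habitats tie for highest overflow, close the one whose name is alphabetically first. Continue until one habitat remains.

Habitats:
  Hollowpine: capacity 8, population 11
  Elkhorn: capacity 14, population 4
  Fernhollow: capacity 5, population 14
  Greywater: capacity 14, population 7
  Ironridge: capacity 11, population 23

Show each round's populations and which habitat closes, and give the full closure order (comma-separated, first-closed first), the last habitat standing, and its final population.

Closure order: Ironridge, Fernhollow, Hollowpine, Greywater
Last habitat: Elkhorn with 59 animals

Round 1: Elkhorn=4 Fernhollow=14 Greywater=7 Hollowpine=11 Ironridge=23 → close Ironridge (overflow 12)
  23÷4 = 5 each, +1 to first 3
Round 2: Elkhorn=10 Fernhollow=20 Greywater=13 Hollowpine=16 → close Fernhollow (overflow 15)
  20÷3 = 6 each, +1 to first 2
Round 3: Elkhorn=17 Greywater=20 Hollowpine=22 → close Hollowpine (overflow 14)
  22÷2 = 11 each, +1 to first 0
Round 4: Elkhorn=28 Greywater=31 → close Greywater (overflow 17)
  31÷1 = 31 each, +1 to first 0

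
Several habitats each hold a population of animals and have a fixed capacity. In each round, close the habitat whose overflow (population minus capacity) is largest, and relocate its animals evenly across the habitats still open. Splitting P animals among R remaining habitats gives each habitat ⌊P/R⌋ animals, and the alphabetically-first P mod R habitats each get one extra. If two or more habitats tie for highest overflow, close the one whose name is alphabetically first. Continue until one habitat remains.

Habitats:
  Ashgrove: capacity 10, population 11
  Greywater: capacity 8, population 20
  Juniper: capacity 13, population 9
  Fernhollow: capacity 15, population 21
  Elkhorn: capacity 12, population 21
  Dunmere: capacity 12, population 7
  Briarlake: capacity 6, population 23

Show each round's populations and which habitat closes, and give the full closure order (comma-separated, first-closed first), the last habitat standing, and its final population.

Closure order: Briarlake, Greywater, Elkhorn, Fernhollow, Ashgrove, Dunmere
Last habitat: Juniper with 112 animals

Round 1: Ashgrove=11 Briarlake=23 Dunmere=7 Elkhorn=21 Fernhollow=21 Greywater=20 Juniper=9 → close Briarlake (overflow 17)
  23÷6 = 3 each, +1 to first 5
Round 2: Ashgrove=15 Dunmere=11 Elkhorn=25 Fernhollow=25 Greywater=24 Juniper=12 → close Greywater (overflow 16)
  24÷5 = 4 each, +1 to first 4
Round 3: Ashgrove=20 Dunmere=16 Elkhorn=30 Fernhollow=30 Juniper=16 → close Elkhorn (overflow 18)
  30÷4 = 7 each, +1 to first 2
Round 4: Ashgrove=28 Dunmere=24 Fernhollow=37 Juniper=23 → close Fernhollow (overflow 22)
  37÷3 = 12 each, +1 to first 1
Round 5: Ashgrove=41 Dunmere=36 Juniper=35 → close Ashgrove (overflow 31)
  41÷2 = 20 each, +1 to first 1
Round 6: Dunmere=57 Juniper=55 → close Dunmere (overflow 45)
  57÷1 = 57 each, +1 to first 0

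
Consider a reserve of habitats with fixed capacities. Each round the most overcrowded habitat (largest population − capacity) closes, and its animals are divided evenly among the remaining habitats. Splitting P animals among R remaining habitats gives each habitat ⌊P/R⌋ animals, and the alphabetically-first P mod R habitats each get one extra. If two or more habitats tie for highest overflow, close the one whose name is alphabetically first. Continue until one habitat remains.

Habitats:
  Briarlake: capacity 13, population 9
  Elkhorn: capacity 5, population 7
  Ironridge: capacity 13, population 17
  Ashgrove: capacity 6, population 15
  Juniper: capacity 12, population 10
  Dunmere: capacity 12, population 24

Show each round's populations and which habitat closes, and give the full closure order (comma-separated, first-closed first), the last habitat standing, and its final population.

Closure order: Dunmere, Ashgrove, Ironridge, Elkhorn, Juniper
Last habitat: Briarlake with 82 animals

Round 1: Ashgrove=15 Briarlake=9 Dunmere=24 Elkhorn=7 Ironridge=17 Juniper=10 → close Dunmere (overflow 12)
  24÷5 = 4 each, +1 to first 4
Round 2: Ashgrove=20 Briarlake=14 Elkhorn=12 Ironridge=22 Juniper=14 → close Ashgrove (overflow 14)
  20÷4 = 5 each, +1 to first 0
Round 3: Briarlake=19 Elkhorn=17 Ironridge=27 Juniper=19 → close Ironridge (overflow 14)
  27÷3 = 9 each, +1 to first 0
Round 4: Briarlake=28 Elkhorn=26 Juniper=28 → close Elkhorn (overflow 21)
  26÷2 = 13 each, +1 to first 0
Round 5: Briarlake=41 Juniper=41 → close Juniper (overflow 29)
  41÷1 = 41 each, +1 to first 0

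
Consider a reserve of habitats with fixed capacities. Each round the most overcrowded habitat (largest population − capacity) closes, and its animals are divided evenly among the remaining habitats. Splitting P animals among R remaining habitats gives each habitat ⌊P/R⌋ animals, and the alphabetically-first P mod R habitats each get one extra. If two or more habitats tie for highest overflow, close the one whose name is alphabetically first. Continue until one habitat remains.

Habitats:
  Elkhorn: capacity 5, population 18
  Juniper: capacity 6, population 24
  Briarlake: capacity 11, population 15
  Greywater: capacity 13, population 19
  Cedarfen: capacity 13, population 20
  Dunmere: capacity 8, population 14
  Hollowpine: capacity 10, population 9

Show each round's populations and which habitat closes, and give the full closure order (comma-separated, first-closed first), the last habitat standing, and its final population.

Round 1: Briarlake=15 Cedarfen=20 Dunmere=14 Elkhorn=18 Greywater=19 Hollowpine=9 Juniper=24 → close Juniper (overflow 18)
  24÷6 = 4 each, +1 to first 0
Round 2: Briarlake=19 Cedarfen=24 Dunmere=18 Elkhorn=22 Greywater=23 Hollowpine=13 → close Elkhorn (overflow 17)
  22÷5 = 4 each, +1 to first 2
Round 3: Briarlake=24 Cedarfen=29 Dunmere=22 Greywater=27 Hollowpine=17 → close Cedarfen (overflow 16)
  29÷4 = 7 each, +1 to first 1
Round 4: Briarlake=32 Dunmere=29 Greywater=34 Hollowpine=24 → close Briarlake (overflow 21)
  32÷3 = 10 each, +1 to first 2
Round 5: Dunmere=40 Greywater=45 Hollowpine=34 → close Dunmere (overflow 32)
  40÷2 = 20 each, +1 to first 0
Round 6: Greywater=65 Hollowpine=54 → close Greywater (overflow 52)
  65÷1 = 65 each, +1 to first 0

Closure order: Juniper, Elkhorn, Cedarfen, Briarlake, Dunmere, Greywater
Last habitat: Hollowpine with 119 animals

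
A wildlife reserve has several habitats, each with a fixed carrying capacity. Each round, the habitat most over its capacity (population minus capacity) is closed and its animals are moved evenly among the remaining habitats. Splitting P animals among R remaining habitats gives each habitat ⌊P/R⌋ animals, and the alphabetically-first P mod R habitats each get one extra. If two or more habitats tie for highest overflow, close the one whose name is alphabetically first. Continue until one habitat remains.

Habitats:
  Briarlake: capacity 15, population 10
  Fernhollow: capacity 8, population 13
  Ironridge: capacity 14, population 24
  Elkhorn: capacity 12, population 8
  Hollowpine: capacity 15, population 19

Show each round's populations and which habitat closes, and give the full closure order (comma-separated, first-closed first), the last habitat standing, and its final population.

Closure order: Ironridge, Fernhollow, Hollowpine, Briarlake
Last habitat: Elkhorn with 74 animals

Round 1: Briarlake=10 Elkhorn=8 Fernhollow=13 Hollowpine=19 Ironridge=24 → close Ironridge (overflow 10)
  24÷4 = 6 each, +1 to first 0
Round 2: Briarlake=16 Elkhorn=14 Fernhollow=19 Hollowpine=25 → close Fernhollow (overflow 11)
  19÷3 = 6 each, +1 to first 1
Round 3: Briarlake=23 Elkhorn=20 Hollowpine=31 → close Hollowpine (overflow 16)
  31÷2 = 15 each, +1 to first 1
Round 4: Briarlake=39 Elkhorn=35 → close Briarlake (overflow 24)
  39÷1 = 39 each, +1 to first 0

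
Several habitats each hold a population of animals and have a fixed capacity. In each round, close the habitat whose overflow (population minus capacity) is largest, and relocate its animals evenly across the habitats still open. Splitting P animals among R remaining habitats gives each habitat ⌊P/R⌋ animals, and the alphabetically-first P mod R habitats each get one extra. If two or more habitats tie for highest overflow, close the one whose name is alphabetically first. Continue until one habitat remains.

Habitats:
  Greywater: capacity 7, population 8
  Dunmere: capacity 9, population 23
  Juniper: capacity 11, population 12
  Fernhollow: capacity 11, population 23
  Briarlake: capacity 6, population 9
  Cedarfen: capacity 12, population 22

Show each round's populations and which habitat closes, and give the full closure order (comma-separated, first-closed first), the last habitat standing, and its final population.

Closure order: Dunmere, Fernhollow, Cedarfen, Briarlake, Greywater
Last habitat: Juniper with 97 animals

Round 1: Briarlake=9 Cedarfen=22 Dunmere=23 Fernhollow=23 Greywater=8 Juniper=12 → close Dunmere (overflow 14)
  23÷5 = 4 each, +1 to first 3
Round 2: Briarlake=14 Cedarfen=27 Fernhollow=28 Greywater=12 Juniper=16 → close Fernhollow (overflow 17)
  28÷4 = 7 each, +1 to first 0
Round 3: Briarlake=21 Cedarfen=34 Greywater=19 Juniper=23 → close Cedarfen (overflow 22)
  34÷3 = 11 each, +1 to first 1
Round 4: Briarlake=33 Greywater=30 Juniper=34 → close Briarlake (overflow 27)
  33÷2 = 16 each, +1 to first 1
Round 5: Greywater=47 Juniper=50 → close Greywater (overflow 40)
  47÷1 = 47 each, +1 to first 0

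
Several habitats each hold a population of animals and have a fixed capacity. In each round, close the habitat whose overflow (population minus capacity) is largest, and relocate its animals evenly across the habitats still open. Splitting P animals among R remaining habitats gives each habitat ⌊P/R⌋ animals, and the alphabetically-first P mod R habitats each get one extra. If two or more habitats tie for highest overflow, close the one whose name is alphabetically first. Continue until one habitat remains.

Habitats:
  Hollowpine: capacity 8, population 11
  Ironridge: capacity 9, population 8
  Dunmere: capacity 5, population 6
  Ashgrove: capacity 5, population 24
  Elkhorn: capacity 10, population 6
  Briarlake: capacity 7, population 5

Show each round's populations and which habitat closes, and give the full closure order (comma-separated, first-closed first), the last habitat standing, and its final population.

Closure order: Ashgrove, Hollowpine, Dunmere, Briarlake, Ironridge
Last habitat: Elkhorn with 60 animals

Round 1: Ashgrove=24 Briarlake=5 Dunmere=6 Elkhorn=6 Hollowpine=11 Ironridge=8 → close Ashgrove (overflow 19)
  24÷5 = 4 each, +1 to first 4
Round 2: Briarlake=10 Dunmere=11 Elkhorn=11 Hollowpine=16 Ironridge=12 → close Hollowpine (overflow 8)
  16÷4 = 4 each, +1 to first 0
Round 3: Briarlake=14 Dunmere=15 Elkhorn=15 Ironridge=16 → close Dunmere (overflow 10)
  15÷3 = 5 each, +1 to first 0
Round 4: Briarlake=19 Elkhorn=20 Ironridge=21 → close Briarlake (overflow 12)
  19÷2 = 9 each, +1 to first 1
Round 5: Elkhorn=30 Ironridge=30 → close Ironridge (overflow 21)
  30÷1 = 30 each, +1 to first 0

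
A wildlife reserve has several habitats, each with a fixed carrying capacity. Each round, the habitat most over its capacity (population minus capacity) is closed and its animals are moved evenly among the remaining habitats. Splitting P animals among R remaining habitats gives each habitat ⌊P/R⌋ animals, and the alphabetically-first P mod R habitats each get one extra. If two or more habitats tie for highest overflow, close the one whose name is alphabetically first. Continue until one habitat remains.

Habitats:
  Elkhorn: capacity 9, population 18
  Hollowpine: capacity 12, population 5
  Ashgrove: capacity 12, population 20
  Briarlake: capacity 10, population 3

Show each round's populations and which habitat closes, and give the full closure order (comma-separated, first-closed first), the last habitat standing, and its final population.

Round 1: Ashgrove=20 Briarlake=3 Elkhorn=18 Hollowpine=5 → close Elkhorn (overflow 9)
  18÷3 = 6 each, +1 to first 0
Round 2: Ashgrove=26 Briarlake=9 Hollowpine=11 → close Ashgrove (overflow 14)
  26÷2 = 13 each, +1 to first 0
Round 3: Briarlake=22 Hollowpine=24 → close Briarlake (overflow 12)
  22÷1 = 22 each, +1 to first 0

Closure order: Elkhorn, Ashgrove, Briarlake
Last habitat: Hollowpine with 46 animals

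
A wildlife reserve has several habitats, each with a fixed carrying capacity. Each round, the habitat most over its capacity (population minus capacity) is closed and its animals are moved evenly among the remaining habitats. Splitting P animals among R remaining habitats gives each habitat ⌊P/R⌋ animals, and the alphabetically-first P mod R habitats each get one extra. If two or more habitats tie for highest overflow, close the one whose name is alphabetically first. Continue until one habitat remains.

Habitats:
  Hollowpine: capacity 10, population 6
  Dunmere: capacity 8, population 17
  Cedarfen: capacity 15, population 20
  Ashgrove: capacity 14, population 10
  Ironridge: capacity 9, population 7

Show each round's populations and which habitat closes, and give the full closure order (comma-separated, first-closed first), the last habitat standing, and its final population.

Closure order: Dunmere, Cedarfen, Ironridge, Ashgrove
Last habitat: Hollowpine with 60 animals

Round 1: Ashgrove=10 Cedarfen=20 Dunmere=17 Hollowpine=6 Ironridge=7 → close Dunmere (overflow 9)
  17÷4 = 4 each, +1 to first 1
Round 2: Ashgrove=15 Cedarfen=24 Hollowpine=10 Ironridge=11 → close Cedarfen (overflow 9)
  24÷3 = 8 each, +1 to first 0
Round 3: Ashgrove=23 Hollowpine=18 Ironridge=19 → close Ironridge (overflow 10)
  19÷2 = 9 each, +1 to first 1
Round 4: Ashgrove=33 Hollowpine=27 → close Ashgrove (overflow 19)
  33÷1 = 33 each, +1 to first 0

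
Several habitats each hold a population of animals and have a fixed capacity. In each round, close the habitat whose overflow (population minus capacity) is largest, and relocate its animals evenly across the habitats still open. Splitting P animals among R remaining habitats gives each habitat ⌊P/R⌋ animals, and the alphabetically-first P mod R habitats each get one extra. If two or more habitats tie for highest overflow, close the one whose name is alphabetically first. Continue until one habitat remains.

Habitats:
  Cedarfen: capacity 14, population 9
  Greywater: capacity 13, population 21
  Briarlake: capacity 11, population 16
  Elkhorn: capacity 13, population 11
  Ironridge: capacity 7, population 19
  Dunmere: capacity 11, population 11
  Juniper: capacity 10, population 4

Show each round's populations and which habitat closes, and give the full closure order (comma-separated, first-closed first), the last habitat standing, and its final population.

Round 1: Briarlake=16 Cedarfen=9 Dunmere=11 Elkhorn=11 Greywater=21 Ironridge=19 Juniper=4 → close Ironridge (overflow 12)
  19÷6 = 3 each, +1 to first 1
Round 2: Briarlake=20 Cedarfen=12 Dunmere=14 Elkhorn=14 Greywater=24 Juniper=7 → close Greywater (overflow 11)
  24÷5 = 4 each, +1 to first 4
Round 3: Briarlake=25 Cedarfen=17 Dunmere=19 Elkhorn=19 Juniper=11 → close Briarlake (overflow 14)
  25÷4 = 6 each, +1 to first 1
Round 4: Cedarfen=24 Dunmere=25 Elkhorn=25 Juniper=17 → close Dunmere (overflow 14)
  25÷3 = 8 each, +1 to first 1
Round 5: Cedarfen=33 Elkhorn=33 Juniper=25 → close Elkhorn (overflow 20)
  33÷2 = 16 each, +1 to first 1
Round 6: Cedarfen=50 Juniper=41 → close Cedarfen (overflow 36)
  50÷1 = 50 each, +1 to first 0

Closure order: Ironridge, Greywater, Briarlake, Dunmere, Elkhorn, Cedarfen
Last habitat: Juniper with 91 animals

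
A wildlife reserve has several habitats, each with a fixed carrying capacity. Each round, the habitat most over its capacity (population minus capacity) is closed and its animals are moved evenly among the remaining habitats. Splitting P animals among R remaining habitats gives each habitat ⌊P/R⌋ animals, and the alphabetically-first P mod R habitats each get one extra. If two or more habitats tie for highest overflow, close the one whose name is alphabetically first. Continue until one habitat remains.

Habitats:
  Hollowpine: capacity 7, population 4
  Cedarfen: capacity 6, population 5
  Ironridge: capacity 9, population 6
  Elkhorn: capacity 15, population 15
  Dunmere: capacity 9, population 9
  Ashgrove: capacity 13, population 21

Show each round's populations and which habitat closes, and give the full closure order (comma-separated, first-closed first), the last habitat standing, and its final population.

Round 1: Ashgrove=21 Cedarfen=5 Dunmere=9 Elkhorn=15 Hollowpine=4 Ironridge=6 → close Ashgrove (overflow 8)
  21÷5 = 4 each, +1 to first 1
Round 2: Cedarfen=10 Dunmere=13 Elkhorn=19 Hollowpine=8 Ironridge=10 → close Cedarfen (overflow 4)
  10÷4 = 2 each, +1 to first 2
Round 3: Dunmere=16 Elkhorn=22 Hollowpine=10 Ironridge=12 → close Dunmere (overflow 7)
  16÷3 = 5 each, +1 to first 1
Round 4: Elkhorn=28 Hollowpine=15 Ironridge=17 → close Elkhorn (overflow 13)
  28÷2 = 14 each, +1 to first 0
Round 5: Hollowpine=29 Ironridge=31 → close Hollowpine (overflow 22)
  29÷1 = 29 each, +1 to first 0

Closure order: Ashgrove, Cedarfen, Dunmere, Elkhorn, Hollowpine
Last habitat: Ironridge with 60 animals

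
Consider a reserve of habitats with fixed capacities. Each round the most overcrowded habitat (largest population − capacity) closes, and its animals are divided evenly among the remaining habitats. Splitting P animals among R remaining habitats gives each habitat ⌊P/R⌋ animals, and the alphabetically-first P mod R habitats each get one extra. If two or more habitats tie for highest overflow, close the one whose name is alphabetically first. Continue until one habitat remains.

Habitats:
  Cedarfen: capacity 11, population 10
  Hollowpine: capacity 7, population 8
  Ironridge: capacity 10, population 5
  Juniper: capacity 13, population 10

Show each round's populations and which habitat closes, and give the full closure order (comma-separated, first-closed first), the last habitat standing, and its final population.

Closure order: Hollowpine, Cedarfen, Ironridge
Last habitat: Juniper with 33 animals

Round 1: Cedarfen=10 Hollowpine=8 Ironridge=5 Juniper=10 → close Hollowpine (overflow 1)
  8÷3 = 2 each, +1 to first 2
Round 2: Cedarfen=13 Ironridge=8 Juniper=12 → close Cedarfen (overflow 2)
  13÷2 = 6 each, +1 to first 1
Round 3: Ironridge=15 Juniper=18 → close Ironridge (overflow 5)
  15÷1 = 15 each, +1 to first 0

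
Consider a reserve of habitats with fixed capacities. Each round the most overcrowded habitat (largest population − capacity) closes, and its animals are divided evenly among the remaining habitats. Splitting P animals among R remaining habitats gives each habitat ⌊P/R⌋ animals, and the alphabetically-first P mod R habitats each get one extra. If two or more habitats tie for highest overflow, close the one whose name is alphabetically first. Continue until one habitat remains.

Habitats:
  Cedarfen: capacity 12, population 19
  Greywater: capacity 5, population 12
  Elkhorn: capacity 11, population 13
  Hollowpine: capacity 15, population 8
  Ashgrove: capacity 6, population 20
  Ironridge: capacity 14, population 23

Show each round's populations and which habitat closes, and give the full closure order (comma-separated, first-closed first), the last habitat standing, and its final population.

Closure order: Ashgrove, Ironridge, Cedarfen, Greywater, Elkhorn
Last habitat: Hollowpine with 95 animals

Round 1: Ashgrove=20 Cedarfen=19 Elkhorn=13 Greywater=12 Hollowpine=8 Ironridge=23 → close Ashgrove (overflow 14)
  20÷5 = 4 each, +1 to first 0
Round 2: Cedarfen=23 Elkhorn=17 Greywater=16 Hollowpine=12 Ironridge=27 → close Ironridge (overflow 13)
  27÷4 = 6 each, +1 to first 3
Round 3: Cedarfen=30 Elkhorn=24 Greywater=23 Hollowpine=18 → close Cedarfen (overflow 18)
  30÷3 = 10 each, +1 to first 0
Round 4: Elkhorn=34 Greywater=33 Hollowpine=28 → close Greywater (overflow 28)
  33÷2 = 16 each, +1 to first 1
Round 5: Elkhorn=51 Hollowpine=44 → close Elkhorn (overflow 40)
  51÷1 = 51 each, +1 to first 0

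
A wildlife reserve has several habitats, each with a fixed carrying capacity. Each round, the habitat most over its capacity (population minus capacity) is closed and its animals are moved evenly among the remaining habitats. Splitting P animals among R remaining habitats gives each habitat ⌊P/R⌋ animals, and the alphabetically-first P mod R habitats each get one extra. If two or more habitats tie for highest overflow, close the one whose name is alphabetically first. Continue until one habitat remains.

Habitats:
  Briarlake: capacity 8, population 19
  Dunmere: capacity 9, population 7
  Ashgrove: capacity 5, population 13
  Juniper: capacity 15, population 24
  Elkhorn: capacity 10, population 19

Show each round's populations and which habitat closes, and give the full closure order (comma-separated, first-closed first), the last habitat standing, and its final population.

Round 1: Ashgrove=13 Briarlake=19 Dunmere=7 Elkhorn=19 Juniper=24 → close Briarlake (overflow 11)
  19÷4 = 4 each, +1 to first 3
Round 2: Ashgrove=18 Dunmere=12 Elkhorn=24 Juniper=28 → close Elkhorn (overflow 14)
  24÷3 = 8 each, +1 to first 0
Round 3: Ashgrove=26 Dunmere=20 Juniper=36 → close Ashgrove (overflow 21)
  26÷2 = 13 each, +1 to first 0
Round 4: Dunmere=33 Juniper=49 → close Juniper (overflow 34)
  49÷1 = 49 each, +1 to first 0

Closure order: Briarlake, Elkhorn, Ashgrove, Juniper
Last habitat: Dunmere with 82 animals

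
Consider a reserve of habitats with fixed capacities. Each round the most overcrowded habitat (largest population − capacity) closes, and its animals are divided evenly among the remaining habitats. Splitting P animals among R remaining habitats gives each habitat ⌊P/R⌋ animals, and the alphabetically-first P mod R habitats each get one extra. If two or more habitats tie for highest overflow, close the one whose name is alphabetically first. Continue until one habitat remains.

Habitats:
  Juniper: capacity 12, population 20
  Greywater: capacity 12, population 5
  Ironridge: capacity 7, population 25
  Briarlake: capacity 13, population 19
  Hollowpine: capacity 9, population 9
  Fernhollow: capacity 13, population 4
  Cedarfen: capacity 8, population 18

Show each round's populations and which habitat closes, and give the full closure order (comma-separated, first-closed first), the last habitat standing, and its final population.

Round 1: Briarlake=19 Cedarfen=18 Fernhollow=4 Greywater=5 Hollowpine=9 Ironridge=25 Juniper=20 → close Ironridge (overflow 18)
  25÷6 = 4 each, +1 to first 1
Round 2: Briarlake=24 Cedarfen=22 Fernhollow=8 Greywater=9 Hollowpine=13 Juniper=24 → close Cedarfen (overflow 14)
  22÷5 = 4 each, +1 to first 2
Round 3: Briarlake=29 Fernhollow=13 Greywater=13 Hollowpine=17 Juniper=28 → close Briarlake (overflow 16)
  29÷4 = 7 each, +1 to first 1
Round 4: Fernhollow=21 Greywater=20 Hollowpine=24 Juniper=35 → close Juniper (overflow 23)
  35÷3 = 11 each, +1 to first 2
Round 5: Fernhollow=33 Greywater=32 Hollowpine=35 → close Hollowpine (overflow 26)
  35÷2 = 17 each, +1 to first 1
Round 6: Fernhollow=51 Greywater=49 → close Fernhollow (overflow 38)
  51÷1 = 51 each, +1 to first 0

Closure order: Ironridge, Cedarfen, Briarlake, Juniper, Hollowpine, Fernhollow
Last habitat: Greywater with 100 animals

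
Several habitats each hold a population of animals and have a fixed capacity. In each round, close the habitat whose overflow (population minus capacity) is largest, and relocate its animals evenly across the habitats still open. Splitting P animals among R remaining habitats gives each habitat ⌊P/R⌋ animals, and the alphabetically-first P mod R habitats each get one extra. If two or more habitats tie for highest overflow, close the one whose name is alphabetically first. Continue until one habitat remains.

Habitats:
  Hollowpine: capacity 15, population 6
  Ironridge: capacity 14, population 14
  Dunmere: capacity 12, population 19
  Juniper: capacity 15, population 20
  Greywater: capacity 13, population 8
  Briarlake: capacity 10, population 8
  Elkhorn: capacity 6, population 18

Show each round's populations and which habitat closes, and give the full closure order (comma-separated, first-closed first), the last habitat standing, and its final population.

Round 1: Briarlake=8 Dunmere=19 Elkhorn=18 Greywater=8 Hollowpine=6 Ironridge=14 Juniper=20 → close Elkhorn (overflow 12)
  18÷6 = 3 each, +1 to first 0
Round 2: Briarlake=11 Dunmere=22 Greywater=11 Hollowpine=9 Ironridge=17 Juniper=23 → close Dunmere (overflow 10)
  22÷5 = 4 each, +1 to first 2
Round 3: Briarlake=16 Greywater=16 Hollowpine=13 Ironridge=21 Juniper=27 → close Juniper (overflow 12)
  27÷4 = 6 each, +1 to first 3
Round 4: Briarlake=23 Greywater=23 Hollowpine=20 Ironridge=27 → close Briarlake (overflow 13)
  23÷3 = 7 each, +1 to first 2
Round 5: Greywater=31 Hollowpine=28 Ironridge=34 → close Ironridge (overflow 20)
  34÷2 = 17 each, +1 to first 0
Round 6: Greywater=48 Hollowpine=45 → close Greywater (overflow 35)
  48÷1 = 48 each, +1 to first 0

Closure order: Elkhorn, Dunmere, Juniper, Briarlake, Ironridge, Greywater
Last habitat: Hollowpine with 93 animals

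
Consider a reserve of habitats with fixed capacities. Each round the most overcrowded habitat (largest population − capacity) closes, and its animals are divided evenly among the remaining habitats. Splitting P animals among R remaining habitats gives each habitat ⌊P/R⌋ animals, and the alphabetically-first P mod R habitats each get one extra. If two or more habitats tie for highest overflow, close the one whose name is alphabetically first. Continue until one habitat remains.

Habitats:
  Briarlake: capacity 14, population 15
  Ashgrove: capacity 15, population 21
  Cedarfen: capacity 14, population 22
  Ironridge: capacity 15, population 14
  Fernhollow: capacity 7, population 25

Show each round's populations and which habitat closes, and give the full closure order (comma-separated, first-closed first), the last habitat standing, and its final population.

Closure order: Fernhollow, Cedarfen, Ashgrove, Briarlake
Last habitat: Ironridge with 97 animals

Round 1: Ashgrove=21 Briarlake=15 Cedarfen=22 Fernhollow=25 Ironridge=14 → close Fernhollow (overflow 18)
  25÷4 = 6 each, +1 to first 1
Round 2: Ashgrove=28 Briarlake=21 Cedarfen=28 Ironridge=20 → close Cedarfen (overflow 14)
  28÷3 = 9 each, +1 to first 1
Round 3: Ashgrove=38 Briarlake=30 Ironridge=29 → close Ashgrove (overflow 23)
  38÷2 = 19 each, +1 to first 0
Round 4: Briarlake=49 Ironridge=48 → close Briarlake (overflow 35)
  49÷1 = 49 each, +1 to first 0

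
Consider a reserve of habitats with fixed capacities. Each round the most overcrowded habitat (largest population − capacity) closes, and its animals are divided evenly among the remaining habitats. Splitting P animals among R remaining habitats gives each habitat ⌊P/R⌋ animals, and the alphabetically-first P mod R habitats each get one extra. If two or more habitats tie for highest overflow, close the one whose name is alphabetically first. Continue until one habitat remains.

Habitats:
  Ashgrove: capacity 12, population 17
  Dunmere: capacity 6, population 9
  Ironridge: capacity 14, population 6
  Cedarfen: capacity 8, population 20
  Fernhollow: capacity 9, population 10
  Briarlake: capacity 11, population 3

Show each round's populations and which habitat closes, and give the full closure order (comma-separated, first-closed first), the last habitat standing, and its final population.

Closure order: Cedarfen, Ashgrove, Dunmere, Fernhollow, Briarlake
Last habitat: Ironridge with 65 animals

Round 1: Ashgrove=17 Briarlake=3 Cedarfen=20 Dunmere=9 Fernhollow=10 Ironridge=6 → close Cedarfen (overflow 12)
  20÷5 = 4 each, +1 to first 0
Round 2: Ashgrove=21 Briarlake=7 Dunmere=13 Fernhollow=14 Ironridge=10 → close Ashgrove (overflow 9)
  21÷4 = 5 each, +1 to first 1
Round 3: Briarlake=13 Dunmere=18 Fernhollow=19 Ironridge=15 → close Dunmere (overflow 12)
  18÷3 = 6 each, +1 to first 0
Round 4: Briarlake=19 Fernhollow=25 Ironridge=21 → close Fernhollow (overflow 16)
  25÷2 = 12 each, +1 to first 1
Round 5: Briarlake=32 Ironridge=33 → close Briarlake (overflow 21)
  32÷1 = 32 each, +1 to first 0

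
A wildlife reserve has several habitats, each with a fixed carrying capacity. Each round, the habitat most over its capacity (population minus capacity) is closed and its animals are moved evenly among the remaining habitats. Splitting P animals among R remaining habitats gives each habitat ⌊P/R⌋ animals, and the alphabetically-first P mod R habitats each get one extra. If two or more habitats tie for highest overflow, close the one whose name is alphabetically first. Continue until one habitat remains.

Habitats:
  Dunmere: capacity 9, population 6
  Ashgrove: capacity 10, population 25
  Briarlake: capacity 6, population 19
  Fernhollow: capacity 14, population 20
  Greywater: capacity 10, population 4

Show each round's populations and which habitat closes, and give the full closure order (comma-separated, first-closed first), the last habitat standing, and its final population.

Closure order: Ashgrove, Briarlake, Fernhollow, Dunmere
Last habitat: Greywater with 74 animals

Round 1: Ashgrove=25 Briarlake=19 Dunmere=6 Fernhollow=20 Greywater=4 → close Ashgrove (overflow 15)
  25÷4 = 6 each, +1 to first 1
Round 2: Briarlake=26 Dunmere=12 Fernhollow=26 Greywater=10 → close Briarlake (overflow 20)
  26÷3 = 8 each, +1 to first 2
Round 3: Dunmere=21 Fernhollow=35 Greywater=18 → close Fernhollow (overflow 21)
  35÷2 = 17 each, +1 to first 1
Round 4: Dunmere=39 Greywater=35 → close Dunmere (overflow 30)
  39÷1 = 39 each, +1 to first 0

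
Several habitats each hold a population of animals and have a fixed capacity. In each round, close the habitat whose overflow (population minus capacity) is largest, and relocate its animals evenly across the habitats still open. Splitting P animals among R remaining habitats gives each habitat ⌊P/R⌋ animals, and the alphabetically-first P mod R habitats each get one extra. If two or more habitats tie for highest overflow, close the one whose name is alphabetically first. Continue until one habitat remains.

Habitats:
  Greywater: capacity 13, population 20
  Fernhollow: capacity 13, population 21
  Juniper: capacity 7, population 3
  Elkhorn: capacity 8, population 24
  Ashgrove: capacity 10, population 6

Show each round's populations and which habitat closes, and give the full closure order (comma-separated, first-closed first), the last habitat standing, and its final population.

Round 1: Ashgrove=6 Elkhorn=24 Fernhollow=21 Greywater=20 Juniper=3 → close Elkhorn (overflow 16)
  24÷4 = 6 each, +1 to first 0
Round 2: Ashgrove=12 Fernhollow=27 Greywater=26 Juniper=9 → close Fernhollow (overflow 14)
  27÷3 = 9 each, +1 to first 0
Round 3: Ashgrove=21 Greywater=35 Juniper=18 → close Greywater (overflow 22)
  35÷2 = 17 each, +1 to first 1
Round 4: Ashgrove=39 Juniper=35 → close Ashgrove (overflow 29)
  39÷1 = 39 each, +1 to first 0

Closure order: Elkhorn, Fernhollow, Greywater, Ashgrove
Last habitat: Juniper with 74 animals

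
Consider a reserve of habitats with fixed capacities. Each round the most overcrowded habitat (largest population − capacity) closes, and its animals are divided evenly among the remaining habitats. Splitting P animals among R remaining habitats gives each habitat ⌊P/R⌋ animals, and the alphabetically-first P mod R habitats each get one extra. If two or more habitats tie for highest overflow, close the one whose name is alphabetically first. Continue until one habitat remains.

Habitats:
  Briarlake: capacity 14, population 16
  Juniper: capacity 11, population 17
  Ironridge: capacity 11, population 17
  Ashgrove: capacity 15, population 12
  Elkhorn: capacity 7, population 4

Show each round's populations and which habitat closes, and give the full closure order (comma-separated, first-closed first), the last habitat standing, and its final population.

Round 1: Ashgrove=12 Briarlake=16 Elkhorn=4 Ironridge=17 Juniper=17 → close Ironridge (overflow 6)
  17÷4 = 4 each, +1 to first 1
Round 2: Ashgrove=17 Briarlake=20 Elkhorn=8 Juniper=21 → close Juniper (overflow 10)
  21÷3 = 7 each, +1 to first 0
Round 3: Ashgrove=24 Briarlake=27 Elkhorn=15 → close Briarlake (overflow 13)
  27÷2 = 13 each, +1 to first 1
Round 4: Ashgrove=38 Elkhorn=28 → close Ashgrove (overflow 23)
  38÷1 = 38 each, +1 to first 0

Closure order: Ironridge, Juniper, Briarlake, Ashgrove
Last habitat: Elkhorn with 66 animals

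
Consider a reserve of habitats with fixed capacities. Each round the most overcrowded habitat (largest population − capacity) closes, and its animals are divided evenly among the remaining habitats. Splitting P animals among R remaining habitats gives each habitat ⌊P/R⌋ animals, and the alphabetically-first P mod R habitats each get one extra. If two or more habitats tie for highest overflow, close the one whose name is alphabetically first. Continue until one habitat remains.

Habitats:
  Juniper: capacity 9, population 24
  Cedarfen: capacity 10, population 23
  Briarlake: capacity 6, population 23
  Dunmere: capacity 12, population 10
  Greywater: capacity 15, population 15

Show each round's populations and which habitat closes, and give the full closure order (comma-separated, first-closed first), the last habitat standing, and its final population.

Round 1: Briarlake=23 Cedarfen=23 Dunmere=10 Greywater=15 Juniper=24 → close Briarlake (overflow 17)
  23÷4 = 5 each, +1 to first 3
Round 2: Cedarfen=29 Dunmere=16 Greywater=21 Juniper=29 → close Juniper (overflow 20)
  29÷3 = 9 each, +1 to first 2
Round 3: Cedarfen=39 Dunmere=26 Greywater=30 → close Cedarfen (overflow 29)
  39÷2 = 19 each, +1 to first 1
Round 4: Dunmere=46 Greywater=49 → close Dunmere (overflow 34)
  46÷1 = 46 each, +1 to first 0

Closure order: Briarlake, Juniper, Cedarfen, Dunmere
Last habitat: Greywater with 95 animals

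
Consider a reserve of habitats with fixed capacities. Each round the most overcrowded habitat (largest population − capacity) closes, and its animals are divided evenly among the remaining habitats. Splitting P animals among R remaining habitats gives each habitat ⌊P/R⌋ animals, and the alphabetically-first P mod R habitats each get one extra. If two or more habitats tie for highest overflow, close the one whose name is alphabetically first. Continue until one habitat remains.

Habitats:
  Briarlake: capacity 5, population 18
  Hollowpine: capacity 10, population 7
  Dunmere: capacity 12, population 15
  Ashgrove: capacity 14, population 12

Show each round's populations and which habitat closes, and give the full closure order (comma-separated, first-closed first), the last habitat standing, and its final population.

Round 1: Ashgrove=12 Briarlake=18 Dunmere=15 Hollowpine=7 → close Briarlake (overflow 13)
  18÷3 = 6 each, +1 to first 0
Round 2: Ashgrove=18 Dunmere=21 Hollowpine=13 → close Dunmere (overflow 9)
  21÷2 = 10 each, +1 to first 1
Round 3: Ashgrove=29 Hollowpine=23 → close Ashgrove (overflow 15)
  29÷1 = 29 each, +1 to first 0

Closure order: Briarlake, Dunmere, Ashgrove
Last habitat: Hollowpine with 52 animals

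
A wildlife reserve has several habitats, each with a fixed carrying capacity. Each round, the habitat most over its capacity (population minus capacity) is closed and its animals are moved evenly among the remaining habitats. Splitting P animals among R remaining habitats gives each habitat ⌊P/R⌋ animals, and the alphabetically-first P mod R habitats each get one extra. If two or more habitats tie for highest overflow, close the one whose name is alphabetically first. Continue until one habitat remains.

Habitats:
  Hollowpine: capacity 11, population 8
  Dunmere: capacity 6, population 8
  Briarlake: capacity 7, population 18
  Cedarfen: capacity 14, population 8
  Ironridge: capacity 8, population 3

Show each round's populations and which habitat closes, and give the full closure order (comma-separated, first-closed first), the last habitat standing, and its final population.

Closure order: Briarlake, Dunmere, Hollowpine, Cedarfen
Last habitat: Ironridge with 45 animals

Round 1: Briarlake=18 Cedarfen=8 Dunmere=8 Hollowpine=8 Ironridge=3 → close Briarlake (overflow 11)
  18÷4 = 4 each, +1 to first 2
Round 2: Cedarfen=13 Dunmere=13 Hollowpine=12 Ironridge=7 → close Dunmere (overflow 7)
  13÷3 = 4 each, +1 to first 1
Round 3: Cedarfen=18 Hollowpine=16 Ironridge=11 → close Hollowpine (overflow 5)
  16÷2 = 8 each, +1 to first 0
Round 4: Cedarfen=26 Ironridge=19 → close Cedarfen (overflow 12)
  26÷1 = 26 each, +1 to first 0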